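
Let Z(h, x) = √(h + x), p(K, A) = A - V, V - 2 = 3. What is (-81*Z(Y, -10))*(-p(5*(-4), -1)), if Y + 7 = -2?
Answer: -486*I*√19 ≈ -2118.4*I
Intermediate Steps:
V = 5 (V = 2 + 3 = 5)
p(K, A) = -5 + A (p(K, A) = A - 1*5 = A - 5 = -5 + A)
Y = -9 (Y = -7 - 2 = -9)
(-81*Z(Y, -10))*(-p(5*(-4), -1)) = (-81*√(-9 - 10))*(-(-5 - 1)) = (-81*I*√19)*(-1*(-6)) = -81*I*√19*6 = -486*I*√19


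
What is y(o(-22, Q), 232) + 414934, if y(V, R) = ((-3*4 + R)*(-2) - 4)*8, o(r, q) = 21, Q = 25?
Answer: 411382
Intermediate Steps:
y(V, R) = 160 - 16*R (y(V, R) = ((-12 + R)*(-2) - 4)*8 = ((24 - 2*R) - 4)*8 = (20 - 2*R)*8 = 160 - 16*R)
y(o(-22, Q), 232) + 414934 = (160 - 16*232) + 414934 = (160 - 3712) + 414934 = -3552 + 414934 = 411382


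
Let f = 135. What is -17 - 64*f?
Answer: -8657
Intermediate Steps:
-17 - 64*f = -17 - 64*135 = -17 - 8640 = -8657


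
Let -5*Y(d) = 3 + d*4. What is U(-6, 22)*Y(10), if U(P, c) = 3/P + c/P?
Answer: 215/6 ≈ 35.833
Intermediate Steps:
Y(d) = -3/5 - 4*d/5 (Y(d) = -(3 + d*4)/5 = -(3 + 4*d)/5 = -3/5 - 4*d/5)
U(-6, 22)*Y(10) = ((3 + 22)/(-6))*(-3/5 - 4/5*10) = (-1/6*25)*(-3/5 - 8) = -25/6*(-43/5) = 215/6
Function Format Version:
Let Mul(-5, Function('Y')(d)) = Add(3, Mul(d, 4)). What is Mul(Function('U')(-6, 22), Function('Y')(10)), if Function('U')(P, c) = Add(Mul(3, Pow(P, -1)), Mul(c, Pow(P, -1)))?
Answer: Rational(215, 6) ≈ 35.833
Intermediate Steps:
Function('Y')(d) = Add(Rational(-3, 5), Mul(Rational(-4, 5), d)) (Function('Y')(d) = Mul(Rational(-1, 5), Add(3, Mul(d, 4))) = Mul(Rational(-1, 5), Add(3, Mul(4, d))) = Add(Rational(-3, 5), Mul(Rational(-4, 5), d)))
Mul(Function('U')(-6, 22), Function('Y')(10)) = Mul(Mul(Pow(-6, -1), Add(3, 22)), Add(Rational(-3, 5), Mul(Rational(-4, 5), 10))) = Mul(Mul(Rational(-1, 6), 25), Add(Rational(-3, 5), -8)) = Mul(Rational(-25, 6), Rational(-43, 5)) = Rational(215, 6)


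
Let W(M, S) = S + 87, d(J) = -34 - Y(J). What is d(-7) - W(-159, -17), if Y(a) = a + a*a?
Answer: -146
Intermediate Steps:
Y(a) = a + a²
d(J) = -34 - J*(1 + J)
W(M, S) = 87 + S
d(-7) - W(-159, -17) = (-34 - 1*(-7)*(1 - 7)) - (87 - 17) = (-34 - 1*(-7)*(-6)) - 1*70 = (-34 - 42) - 70 = -76 - 70 = -146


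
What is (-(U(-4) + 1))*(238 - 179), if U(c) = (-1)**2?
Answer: -118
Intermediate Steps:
U(c) = 1
(-(U(-4) + 1))*(238 - 179) = (-(1 + 1))*(238 - 179) = -1*2*59 = -2*59 = -118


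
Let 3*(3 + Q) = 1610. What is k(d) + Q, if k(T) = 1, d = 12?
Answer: 1604/3 ≈ 534.67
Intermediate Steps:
Q = 1601/3 (Q = -3 + (⅓)*1610 = -3 + 1610/3 = 1601/3 ≈ 533.67)
k(d) + Q = 1 + 1601/3 = 1604/3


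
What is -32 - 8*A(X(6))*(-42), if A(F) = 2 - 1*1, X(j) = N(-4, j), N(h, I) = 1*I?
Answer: 304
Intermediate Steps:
N(h, I) = I
X(j) = j
A(F) = 1 (A(F) = 2 - 1 = 1)
-32 - 8*A(X(6))*(-42) = -32 - 8*1*(-42) = -32 - 8*(-42) = -32 + 336 = 304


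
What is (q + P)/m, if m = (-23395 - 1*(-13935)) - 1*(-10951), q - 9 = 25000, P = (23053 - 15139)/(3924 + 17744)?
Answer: 270951463/16153494 ≈ 16.774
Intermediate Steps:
P = 3957/10834 (P = 7914/21668 = 7914*(1/21668) = 3957/10834 ≈ 0.36524)
q = 25009 (q = 9 + 25000 = 25009)
m = 1491 (m = (-23395 + 13935) + 10951 = -9460 + 10951 = 1491)
(q + P)/m = (25009 + 3957/10834)/1491 = (270951463/10834)*(1/1491) = 270951463/16153494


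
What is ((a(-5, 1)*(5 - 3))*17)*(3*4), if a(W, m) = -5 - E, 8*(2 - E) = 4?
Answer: -2652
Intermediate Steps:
E = 3/2 (E = 2 - ⅛*4 = 2 - ½ = 3/2 ≈ 1.5000)
a(W, m) = -13/2 (a(W, m) = -5 - 1*3/2 = -5 - 3/2 = -13/2)
((a(-5, 1)*(5 - 3))*17)*(3*4) = (-13*(5 - 3)/2*17)*(3*4) = (-13/2*2*17)*12 = -13*17*12 = -221*12 = -2652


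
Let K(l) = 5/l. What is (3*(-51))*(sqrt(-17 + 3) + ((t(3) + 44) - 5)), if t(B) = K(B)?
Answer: -6222 - 153*I*sqrt(14) ≈ -6222.0 - 572.47*I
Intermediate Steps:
t(B) = 5/B
(3*(-51))*(sqrt(-17 + 3) + ((t(3) + 44) - 5)) = (3*(-51))*(sqrt(-17 + 3) + ((5/3 + 44) - 5)) = -153*(sqrt(-14) + ((5*(1/3) + 44) - 5)) = -153*(I*sqrt(14) + ((5/3 + 44) - 5)) = -153*(I*sqrt(14) + (137/3 - 5)) = -153*(I*sqrt(14) + 122/3) = -153*(122/3 + I*sqrt(14)) = -6222 - 153*I*sqrt(14)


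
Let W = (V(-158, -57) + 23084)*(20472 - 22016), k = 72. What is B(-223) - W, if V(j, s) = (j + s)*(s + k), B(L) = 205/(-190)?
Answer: 1165167207/38 ≈ 3.0662e+7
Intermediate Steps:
B(L) = -41/38 (B(L) = 205*(-1/190) = -41/38)
V(j, s) = (72 + s)*(j + s) (V(j, s) = (j + s)*(s + 72) = (j + s)*(72 + s) = (72 + s)*(j + s))
W = -30662296 (W = (((-57)² + 72*(-158) + 72*(-57) - 158*(-57)) + 23084)*(20472 - 22016) = ((3249 - 11376 - 4104 + 9006) + 23084)*(-1544) = (-3225 + 23084)*(-1544) = 19859*(-1544) = -30662296)
B(-223) - W = -41/38 - 1*(-30662296) = -41/38 + 30662296 = 1165167207/38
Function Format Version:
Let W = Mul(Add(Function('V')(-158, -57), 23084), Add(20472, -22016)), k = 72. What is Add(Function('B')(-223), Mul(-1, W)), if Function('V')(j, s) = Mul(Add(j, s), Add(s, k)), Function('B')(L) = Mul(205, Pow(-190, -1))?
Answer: Rational(1165167207, 38) ≈ 3.0662e+7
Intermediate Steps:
Function('B')(L) = Rational(-41, 38) (Function('B')(L) = Mul(205, Rational(-1, 190)) = Rational(-41, 38))
Function('V')(j, s) = Mul(Add(72, s), Add(j, s)) (Function('V')(j, s) = Mul(Add(j, s), Add(s, 72)) = Mul(Add(j, s), Add(72, s)) = Mul(Add(72, s), Add(j, s)))
W = -30662296 (W = Mul(Add(Add(Pow(-57, 2), Mul(72, -158), Mul(72, -57), Mul(-158, -57)), 23084), Add(20472, -22016)) = Mul(Add(Add(3249, -11376, -4104, 9006), 23084), -1544) = Mul(Add(-3225, 23084), -1544) = Mul(19859, -1544) = -30662296)
Add(Function('B')(-223), Mul(-1, W)) = Add(Rational(-41, 38), Mul(-1, -30662296)) = Add(Rational(-41, 38), 30662296) = Rational(1165167207, 38)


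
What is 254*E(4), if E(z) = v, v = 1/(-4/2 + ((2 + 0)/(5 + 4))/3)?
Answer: -3429/26 ≈ -131.88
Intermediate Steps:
v = -27/52 (v = 1/(-4*½ + (2/9)*(⅓)) = 1/(-2 + (2*(⅑))*(⅓)) = 1/(-2 + (2/9)*(⅓)) = 1/(-2 + 2/27) = 1/(-52/27) = -27/52 ≈ -0.51923)
E(z) = -27/52
254*E(4) = 254*(-27/52) = -3429/26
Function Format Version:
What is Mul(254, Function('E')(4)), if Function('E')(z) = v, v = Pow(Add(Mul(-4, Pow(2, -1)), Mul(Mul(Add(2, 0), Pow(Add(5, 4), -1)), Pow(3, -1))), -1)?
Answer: Rational(-3429, 26) ≈ -131.88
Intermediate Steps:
v = Rational(-27, 52) (v = Pow(Add(Mul(-4, Rational(1, 2)), Mul(Mul(2, Pow(9, -1)), Rational(1, 3))), -1) = Pow(Add(-2, Mul(Mul(2, Rational(1, 9)), Rational(1, 3))), -1) = Pow(Add(-2, Mul(Rational(2, 9), Rational(1, 3))), -1) = Pow(Add(-2, Rational(2, 27)), -1) = Pow(Rational(-52, 27), -1) = Rational(-27, 52) ≈ -0.51923)
Function('E')(z) = Rational(-27, 52)
Mul(254, Function('E')(4)) = Mul(254, Rational(-27, 52)) = Rational(-3429, 26)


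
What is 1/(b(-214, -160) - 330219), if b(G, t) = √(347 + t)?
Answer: -330219/109044587774 - √187/109044587774 ≈ -3.0284e-6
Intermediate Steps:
1/(b(-214, -160) - 330219) = 1/(√(347 - 160) - 330219) = 1/(√187 - 330219) = 1/(-330219 + √187)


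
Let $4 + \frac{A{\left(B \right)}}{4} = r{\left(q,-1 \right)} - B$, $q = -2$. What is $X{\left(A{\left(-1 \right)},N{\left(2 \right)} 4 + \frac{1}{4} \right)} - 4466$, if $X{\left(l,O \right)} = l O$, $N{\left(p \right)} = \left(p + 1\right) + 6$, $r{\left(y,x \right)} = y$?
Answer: $-5191$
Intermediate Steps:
$A{\left(B \right)} = -24 - 4 B$ ($A{\left(B \right)} = -16 + 4 \left(-2 - B\right) = -16 - \left(8 + 4 B\right) = -24 - 4 B$)
$N{\left(p \right)} = 7 + p$ ($N{\left(p \right)} = \left(1 + p\right) + 6 = 7 + p$)
$X{\left(l,O \right)} = O l$
$X{\left(A{\left(-1 \right)},N{\left(2 \right)} 4 + \frac{1}{4} \right)} - 4466 = \left(\left(7 + 2\right) 4 + \frac{1}{4}\right) \left(-24 - -4\right) - 4466 = \left(9 \cdot 4 + \frac{1}{4}\right) \left(-24 + 4\right) - 4466 = \left(36 + \frac{1}{4}\right) \left(-20\right) - 4466 = \frac{145}{4} \left(-20\right) - 4466 = -725 - 4466 = -5191$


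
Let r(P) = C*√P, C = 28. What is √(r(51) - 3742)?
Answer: √(-3742 + 28*√51) ≈ 59.515*I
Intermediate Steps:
r(P) = 28*√P
√(r(51) - 3742) = √(28*√51 - 3742) = √(-3742 + 28*√51)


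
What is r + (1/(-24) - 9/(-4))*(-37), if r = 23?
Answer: -1409/24 ≈ -58.708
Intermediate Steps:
r + (1/(-24) - 9/(-4))*(-37) = 23 + (1/(-24) - 9/(-4))*(-37) = 23 + (1*(-1/24) - 9*(-¼))*(-37) = 23 + (-1/24 + 9/4)*(-37) = 23 + (53/24)*(-37) = 23 - 1961/24 = -1409/24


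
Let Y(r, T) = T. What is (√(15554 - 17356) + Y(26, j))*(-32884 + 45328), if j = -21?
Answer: -261324 + 12444*I*√1802 ≈ -2.6132e+5 + 5.2825e+5*I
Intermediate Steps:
(√(15554 - 17356) + Y(26, j))*(-32884 + 45328) = (√(15554 - 17356) - 21)*(-32884 + 45328) = (√(-1802) - 21)*12444 = (I*√1802 - 21)*12444 = (-21 + I*√1802)*12444 = -261324 + 12444*I*√1802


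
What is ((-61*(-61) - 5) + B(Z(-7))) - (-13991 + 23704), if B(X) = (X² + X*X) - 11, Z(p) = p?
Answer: -5910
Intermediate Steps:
B(X) = -11 + 2*X² (B(X) = (X² + X²) - 11 = 2*X² - 11 = -11 + 2*X²)
((-61*(-61) - 5) + B(Z(-7))) - (-13991 + 23704) = ((-61*(-61) - 5) + (-11 + 2*(-7)²)) - (-13991 + 23704) = ((3721 - 5) + (-11 + 2*49)) - 1*9713 = (3716 + (-11 + 98)) - 9713 = (3716 + 87) - 9713 = 3803 - 9713 = -5910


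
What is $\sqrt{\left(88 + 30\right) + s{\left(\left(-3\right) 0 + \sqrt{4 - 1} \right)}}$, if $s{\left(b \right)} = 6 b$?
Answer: $\sqrt{118 + 6 \sqrt{3}} \approx 11.331$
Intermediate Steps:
$\sqrt{\left(88 + 30\right) + s{\left(\left(-3\right) 0 + \sqrt{4 - 1} \right)}} = \sqrt{\left(88 + 30\right) + 6 \left(\left(-3\right) 0 + \sqrt{4 - 1}\right)} = \sqrt{118 + 6 \left(0 + \sqrt{3}\right)} = \sqrt{118 + 6 \sqrt{3}}$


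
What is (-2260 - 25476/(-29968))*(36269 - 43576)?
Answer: 123675001157/7492 ≈ 1.6508e+7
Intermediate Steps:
(-2260 - 25476/(-29968))*(36269 - 43576) = (-2260 - 25476*(-1/29968))*(-7307) = (-2260 + 6369/7492)*(-7307) = -16925551/7492*(-7307) = 123675001157/7492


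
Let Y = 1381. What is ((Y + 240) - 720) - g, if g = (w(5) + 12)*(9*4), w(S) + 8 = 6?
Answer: 541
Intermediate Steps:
w(S) = -2 (w(S) = -8 + 6 = -2)
g = 360 (g = (-2 + 12)*(9*4) = 10*36 = 360)
((Y + 240) - 720) - g = ((1381 + 240) - 720) - 1*360 = (1621 - 720) - 360 = 901 - 360 = 541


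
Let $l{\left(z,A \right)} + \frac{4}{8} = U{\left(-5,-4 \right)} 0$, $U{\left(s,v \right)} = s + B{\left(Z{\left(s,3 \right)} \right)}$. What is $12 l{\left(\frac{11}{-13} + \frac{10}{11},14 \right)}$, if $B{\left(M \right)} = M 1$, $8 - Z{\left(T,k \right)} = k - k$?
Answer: $-6$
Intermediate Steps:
$Z{\left(T,k \right)} = 8$ ($Z{\left(T,k \right)} = 8 - \left(k - k\right) = 8 - 0 = 8 + 0 = 8$)
$B{\left(M \right)} = M$
$U{\left(s,v \right)} = 8 + s$ ($U{\left(s,v \right)} = s + 8 = 8 + s$)
$l{\left(z,A \right)} = - \frac{1}{2}$ ($l{\left(z,A \right)} = - \frac{1}{2} + \left(8 - 5\right) 0 = - \frac{1}{2} + 3 \cdot 0 = - \frac{1}{2} + 0 = - \frac{1}{2}$)
$12 l{\left(\frac{11}{-13} + \frac{10}{11},14 \right)} = 12 \left(- \frac{1}{2}\right) = -6$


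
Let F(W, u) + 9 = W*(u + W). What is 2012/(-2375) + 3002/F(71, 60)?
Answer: -5782877/11034250 ≈ -0.52408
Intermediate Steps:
F(W, u) = -9 + W*(W + u) (F(W, u) = -9 + W*(u + W) = -9 + W*(W + u))
2012/(-2375) + 3002/F(71, 60) = 2012/(-2375) + 3002/(-9 + 71² + 71*60) = 2012*(-1/2375) + 3002/(-9 + 5041 + 4260) = -2012/2375 + 3002/9292 = -2012/2375 + 3002*(1/9292) = -2012/2375 + 1501/4646 = -5782877/11034250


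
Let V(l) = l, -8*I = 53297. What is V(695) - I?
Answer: 58857/8 ≈ 7357.1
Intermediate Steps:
I = -53297/8 (I = -⅛*53297 = -53297/8 ≈ -6662.1)
V(695) - I = 695 - 1*(-53297/8) = 695 + 53297/8 = 58857/8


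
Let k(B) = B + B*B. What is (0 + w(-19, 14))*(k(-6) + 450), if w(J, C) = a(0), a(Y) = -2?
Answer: -960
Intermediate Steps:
w(J, C) = -2
k(B) = B + B²
(0 + w(-19, 14))*(k(-6) + 450) = (0 - 2)*(-6*(1 - 6) + 450) = -2*(-6*(-5) + 450) = -2*(30 + 450) = -2*480 = -960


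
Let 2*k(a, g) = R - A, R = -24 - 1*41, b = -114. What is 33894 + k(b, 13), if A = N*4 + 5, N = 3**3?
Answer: 33805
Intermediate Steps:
N = 27
R = -65 (R = -24 - 41 = -65)
A = 113 (A = 27*4 + 5 = 108 + 5 = 113)
k(a, g) = -89 (k(a, g) = (-65 - 1*113)/2 = (-65 - 113)/2 = (1/2)*(-178) = -89)
33894 + k(b, 13) = 33894 - 89 = 33805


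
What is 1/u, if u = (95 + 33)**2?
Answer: 1/16384 ≈ 6.1035e-5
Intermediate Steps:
u = 16384 (u = 128**2 = 16384)
1/u = 1/16384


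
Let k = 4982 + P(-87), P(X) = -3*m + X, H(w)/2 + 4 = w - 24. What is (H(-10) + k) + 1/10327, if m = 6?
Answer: 49579928/10327 ≈ 4801.0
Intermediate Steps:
H(w) = -56 + 2*w (H(w) = -8 + 2*(w - 24) = -8 + 2*(-24 + w) = -8 + (-48 + 2*w) = -56 + 2*w)
P(X) = -18 + X (P(X) = -3*6 + X = -18 + X)
k = 4877 (k = 4982 + (-18 - 87) = 4982 - 105 = 4877)
(H(-10) + k) + 1/10327 = ((-56 + 2*(-10)) + 4877) + 1/10327 = ((-56 - 20) + 4877) + 1/10327 = (-76 + 4877) + 1/10327 = 4801 + 1/10327 = 49579928/10327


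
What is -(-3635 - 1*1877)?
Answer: 5512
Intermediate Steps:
-(-3635 - 1*1877) = -(-3635 - 1877) = -1*(-5512) = 5512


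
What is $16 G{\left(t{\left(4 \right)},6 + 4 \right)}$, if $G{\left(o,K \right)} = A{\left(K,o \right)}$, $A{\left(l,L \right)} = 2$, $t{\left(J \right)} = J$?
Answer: $32$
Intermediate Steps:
$G{\left(o,K \right)} = 2$
$16 G{\left(t{\left(4 \right)},6 + 4 \right)} = 16 \cdot 2 = 32$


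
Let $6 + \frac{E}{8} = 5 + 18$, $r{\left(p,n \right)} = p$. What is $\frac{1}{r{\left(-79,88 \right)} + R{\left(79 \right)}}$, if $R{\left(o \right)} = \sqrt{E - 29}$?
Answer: $- \frac{79}{6134} - \frac{\sqrt{107}}{6134} \approx -0.014565$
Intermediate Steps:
$E = 136$ ($E = -48 + 8 \left(5 + 18\right) = -48 + 8 \cdot 23 = -48 + 184 = 136$)
$R{\left(o \right)} = \sqrt{107}$ ($R{\left(o \right)} = \sqrt{136 - 29} = \sqrt{107}$)
$\frac{1}{r{\left(-79,88 \right)} + R{\left(79 \right)}} = \frac{1}{-79 + \sqrt{107}}$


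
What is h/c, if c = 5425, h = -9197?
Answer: -9197/5425 ≈ -1.6953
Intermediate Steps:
h/c = -9197/5425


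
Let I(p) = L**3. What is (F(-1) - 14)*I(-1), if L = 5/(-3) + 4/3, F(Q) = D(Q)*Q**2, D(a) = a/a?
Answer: 13/27 ≈ 0.48148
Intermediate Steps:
D(a) = 1
F(Q) = Q**2 (F(Q) = 1*Q**2 = Q**2)
L = -1/3 (L = 5*(-1/3) + 4*(1/3) = -5/3 + 4/3 = -1/3 ≈ -0.33333)
I(p) = -1/27 (I(p) = (-1/3)**3 = -1/27)
(F(-1) - 14)*I(-1) = ((-1)**2 - 14)*(-1/27) = (1 - 14)*(-1/27) = -13*(-1/27) = 13/27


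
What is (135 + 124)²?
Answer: 67081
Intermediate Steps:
(135 + 124)² = 259² = 67081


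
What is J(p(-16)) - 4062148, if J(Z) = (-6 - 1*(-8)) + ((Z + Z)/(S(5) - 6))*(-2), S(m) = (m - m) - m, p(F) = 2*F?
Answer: -44683734/11 ≈ -4.0622e+6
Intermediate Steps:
S(m) = -m (S(m) = 0 - m = -m)
J(Z) = 2 + 4*Z/11 (J(Z) = (-6 - 1*(-8)) + ((Z + Z)/(-1*5 - 6))*(-2) = (-6 + 8) + ((2*Z)/(-5 - 6))*(-2) = 2 + ((2*Z)/(-11))*(-2) = 2 + ((2*Z)*(-1/11))*(-2) = 2 - 2*Z/11*(-2) = 2 + 4*Z/11)
J(p(-16)) - 4062148 = (2 + 4*(2*(-16))/11) - 4062148 = (2 + (4/11)*(-32)) - 4062148 = (2 - 128/11) - 4062148 = -106/11 - 4062148 = -44683734/11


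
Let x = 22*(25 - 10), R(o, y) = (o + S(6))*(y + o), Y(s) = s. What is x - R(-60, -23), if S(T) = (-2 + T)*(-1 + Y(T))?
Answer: -2990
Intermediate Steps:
S(T) = (-1 + T)*(-2 + T) (S(T) = (-2 + T)*(-1 + T) = (-1 + T)*(-2 + T))
R(o, y) = (20 + o)*(o + y) (R(o, y) = (o + (2 + 6² - 3*6))*(y + o) = (o + (2 + 36 - 18))*(o + y) = (o + 20)*(o + y) = (20 + o)*(o + y))
x = 330 (x = 22*15 = 330)
x - R(-60, -23) = 330 - ((-60)² + 20*(-60) + 20*(-23) - 60*(-23)) = 330 - (3600 - 1200 - 460 + 1380) = 330 - 1*3320 = 330 - 3320 = -2990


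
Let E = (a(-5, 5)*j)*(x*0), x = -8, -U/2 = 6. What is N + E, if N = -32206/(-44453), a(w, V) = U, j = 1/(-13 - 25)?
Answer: 32206/44453 ≈ 0.72450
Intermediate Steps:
j = -1/38 (j = 1/(-38) = -1/38 ≈ -0.026316)
U = -12 (U = -2*6 = -12)
a(w, V) = -12
N = 32206/44453 (N = -32206*(-1/44453) = 32206/44453 ≈ 0.72450)
E = 0 (E = (-12*(-1/38))*(-8*0) = (6/19)*0 = 0)
N + E = 32206/44453 + 0 = 32206/44453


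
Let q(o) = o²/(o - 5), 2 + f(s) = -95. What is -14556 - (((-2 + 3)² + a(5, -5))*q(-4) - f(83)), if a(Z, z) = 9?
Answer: -131717/9 ≈ -14635.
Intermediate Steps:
f(s) = -97 (f(s) = -2 - 95 = -97)
q(o) = o²/(-5 + o)
-14556 - (((-2 + 3)² + a(5, -5))*q(-4) - f(83)) = -14556 - (((-2 + 3)² + 9)*((-4)²/(-5 - 4)) - 1*(-97)) = -14556 - ((1² + 9)*(16/(-9)) + 97) = -14556 - ((1 + 9)*(16*(-⅑)) + 97) = -14556 - (10*(-16/9) + 97) = -14556 - (-160/9 + 97) = -14556 - 1*713/9 = -14556 - 713/9 = -131717/9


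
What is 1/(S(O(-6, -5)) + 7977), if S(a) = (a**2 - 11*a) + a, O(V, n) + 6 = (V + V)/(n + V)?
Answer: 121/974073 ≈ 0.00012422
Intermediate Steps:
O(V, n) = -6 + 2*V/(V + n) (O(V, n) = -6 + (V + V)/(n + V) = -6 + (2*V)/(V + n) = -6 + 2*V/(V + n))
S(a) = a**2 - 10*a
1/(S(O(-6, -5)) + 7977) = 1/((2*(-3*(-5) - 2*(-6))/(-6 - 5))*(-10 + 2*(-3*(-5) - 2*(-6))/(-6 - 5)) + 7977) = 1/((2*(15 + 12)/(-11))*(-10 + 2*(15 + 12)/(-11)) + 7977) = 1/((2*(-1/11)*27)*(-10 + 2*(-1/11)*27) + 7977) = 1/(-54*(-10 - 54/11)/11 + 7977) = 1/(-54/11*(-164/11) + 7977) = 1/(8856/121 + 7977) = 1/(974073/121) = 121/974073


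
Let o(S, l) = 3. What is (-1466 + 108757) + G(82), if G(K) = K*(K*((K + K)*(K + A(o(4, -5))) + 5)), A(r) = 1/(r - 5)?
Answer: 90013895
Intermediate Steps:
A(r) = 1/(-5 + r)
G(K) = K²*(5 + 2*K*(-½ + K)) (G(K) = K*(K*((K + K)*(K + 1/(-5 + 3)) + 5)) = K*(K*((2*K)*(K + 1/(-2)) + 5)) = K*(K*((2*K)*(K - ½) + 5)) = K*(K*((2*K)*(-½ + K) + 5)) = K*(K*(2*K*(-½ + K) + 5)) = K*(K*(5 + 2*K*(-½ + K))) = K²*(5 + 2*K*(-½ + K)))
(-1466 + 108757) + G(82) = (-1466 + 108757) + 82²*(5 - 1*82 + 2*82²) = 107291 + 6724*(5 - 82 + 2*6724) = 107291 + 6724*(5 - 82 + 13448) = 107291 + 6724*13371 = 107291 + 89906604 = 90013895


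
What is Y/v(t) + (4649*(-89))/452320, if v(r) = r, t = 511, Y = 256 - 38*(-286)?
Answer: 4820175809/231135520 ≈ 20.854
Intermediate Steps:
Y = 11124 (Y = 256 + 10868 = 11124)
Y/v(t) + (4649*(-89))/452320 = 11124/511 + (4649*(-89))/452320 = 11124*(1/511) - 413761*1/452320 = 11124/511 - 413761/452320 = 4820175809/231135520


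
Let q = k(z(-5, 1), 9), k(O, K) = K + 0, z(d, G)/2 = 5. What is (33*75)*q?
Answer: 22275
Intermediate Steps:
z(d, G) = 10 (z(d, G) = 2*5 = 10)
k(O, K) = K
q = 9
(33*75)*q = (33*75)*9 = 2475*9 = 22275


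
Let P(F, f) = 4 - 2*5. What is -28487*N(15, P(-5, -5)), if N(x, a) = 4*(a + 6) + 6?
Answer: -170922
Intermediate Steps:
P(F, f) = -6 (P(F, f) = 4 - 10 = -6)
N(x, a) = 30 + 4*a (N(x, a) = 4*(6 + a) + 6 = (24 + 4*a) + 6 = 30 + 4*a)
-28487*N(15, P(-5, -5)) = -28487*(30 + 4*(-6)) = -28487*(30 - 24) = -28487*6 = -170922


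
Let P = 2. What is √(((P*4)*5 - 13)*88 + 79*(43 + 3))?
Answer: √6010 ≈ 77.524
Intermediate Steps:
√(((P*4)*5 - 13)*88 + 79*(43 + 3)) = √(((2*4)*5 - 13)*88 + 79*(43 + 3)) = √((8*5 - 13)*88 + 79*46) = √((40 - 13)*88 + 3634) = √(27*88 + 3634) = √(2376 + 3634) = √6010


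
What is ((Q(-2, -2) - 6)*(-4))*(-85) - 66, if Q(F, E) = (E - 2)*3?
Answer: -6186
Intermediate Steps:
Q(F, E) = -6 + 3*E (Q(F, E) = (-2 + E)*3 = -6 + 3*E)
((Q(-2, -2) - 6)*(-4))*(-85) - 66 = (((-6 + 3*(-2)) - 6)*(-4))*(-85) - 66 = (((-6 - 6) - 6)*(-4))*(-85) - 66 = ((-12 - 6)*(-4))*(-85) - 66 = -18*(-4)*(-85) - 66 = 72*(-85) - 66 = -6120 - 66 = -6186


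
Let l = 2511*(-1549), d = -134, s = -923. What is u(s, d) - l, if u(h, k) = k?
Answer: 3889405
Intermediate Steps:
l = -3889539
u(s, d) - l = -134 - 1*(-3889539) = -134 + 3889539 = 3889405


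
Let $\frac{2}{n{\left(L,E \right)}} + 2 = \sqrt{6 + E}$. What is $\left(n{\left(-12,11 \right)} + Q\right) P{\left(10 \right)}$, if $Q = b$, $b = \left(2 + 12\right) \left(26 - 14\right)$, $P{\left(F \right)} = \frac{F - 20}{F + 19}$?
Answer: $- \frac{21880}{377} - \frac{20 \sqrt{17}}{377} \approx -58.256$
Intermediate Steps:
$P{\left(F \right)} = \frac{-20 + F}{19 + F}$
$b = 168$ ($b = 14 \cdot 12 = 168$)
$n{\left(L,E \right)} = \frac{2}{-2 + \sqrt{6 + E}}$
$Q = 168$
$\left(n{\left(-12,11 \right)} + Q\right) P{\left(10 \right)} = \left(\frac{2}{-2 + \sqrt{6 + 11}} + 168\right) \frac{-20 + 10}{19 + 10} = \left(\frac{2}{-2 + \sqrt{17}} + 168\right) \frac{1}{29} \left(-10\right) = \left(168 + \frac{2}{-2 + \sqrt{17}}\right) \frac{1}{29} \left(-10\right) = \left(168 + \frac{2}{-2 + \sqrt{17}}\right) \left(- \frac{10}{29}\right) = - \frac{1680}{29} - \frac{20}{29 \left(-2 + \sqrt{17}\right)}$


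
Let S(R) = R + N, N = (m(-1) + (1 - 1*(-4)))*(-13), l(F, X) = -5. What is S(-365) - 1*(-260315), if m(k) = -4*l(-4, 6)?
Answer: 259625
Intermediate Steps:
m(k) = 20 (m(k) = -4*(-5) = 20)
N = -325 (N = (20 + (1 - 1*(-4)))*(-13) = (20 + (1 + 4))*(-13) = (20 + 5)*(-13) = 25*(-13) = -325)
S(R) = -325 + R (S(R) = R - 325 = -325 + R)
S(-365) - 1*(-260315) = (-325 - 365) - 1*(-260315) = -690 + 260315 = 259625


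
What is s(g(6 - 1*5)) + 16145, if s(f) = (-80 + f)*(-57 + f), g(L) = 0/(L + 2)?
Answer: 20705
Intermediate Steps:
g(L) = 0 (g(L) = 0/(2 + L) = 0)
s(g(6 - 1*5)) + 16145 = (4560 + 0**2 - 137*0) + 16145 = (4560 + 0 + 0) + 16145 = 4560 + 16145 = 20705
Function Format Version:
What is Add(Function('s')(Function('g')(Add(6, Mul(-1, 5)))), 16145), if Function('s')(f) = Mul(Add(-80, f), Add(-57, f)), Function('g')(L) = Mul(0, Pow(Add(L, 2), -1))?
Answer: 20705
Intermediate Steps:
Function('g')(L) = 0 (Function('g')(L) = Mul(0, Pow(Add(2, L), -1)) = 0)
Add(Function('s')(Function('g')(Add(6, Mul(-1, 5)))), 16145) = Add(Add(4560, Pow(0, 2), Mul(-137, 0)), 16145) = Add(Add(4560, 0, 0), 16145) = Add(4560, 16145) = 20705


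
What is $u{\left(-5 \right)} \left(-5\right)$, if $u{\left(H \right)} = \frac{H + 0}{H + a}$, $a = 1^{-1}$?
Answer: $- \frac{25}{4} \approx -6.25$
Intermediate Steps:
$a = 1$
$u{\left(H \right)} = \frac{H}{1 + H}$ ($u{\left(H \right)} = \frac{H + 0}{H + 1} = \frac{H}{1 + H}$)
$u{\left(-5 \right)} \left(-5\right) = - \frac{5}{1 - 5} \left(-5\right) = - \frac{5}{-4} \left(-5\right) = \left(-5\right) \left(- \frac{1}{4}\right) \left(-5\right) = \frac{5}{4} \left(-5\right) = - \frac{25}{4}$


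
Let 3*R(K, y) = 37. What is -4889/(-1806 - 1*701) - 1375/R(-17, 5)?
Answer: -10160482/92759 ≈ -109.54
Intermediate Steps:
R(K, y) = 37/3 (R(K, y) = (⅓)*37 = 37/3)
-4889/(-1806 - 1*701) - 1375/R(-17, 5) = -4889/(-1806 - 1*701) - 1375/37/3 = -4889/(-1806 - 701) - 1375*3/37 = -4889/(-2507) - 4125/37 = -4889*(-1/2507) - 4125/37 = 4889/2507 - 4125/37 = -10160482/92759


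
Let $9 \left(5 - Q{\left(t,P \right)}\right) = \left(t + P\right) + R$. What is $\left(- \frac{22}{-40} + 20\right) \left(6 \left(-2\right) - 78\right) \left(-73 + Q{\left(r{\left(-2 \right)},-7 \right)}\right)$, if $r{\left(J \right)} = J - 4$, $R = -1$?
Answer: $122889$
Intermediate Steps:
$r{\left(J \right)} = -4 + J$
$Q{\left(t,P \right)} = \frac{46}{9} - \frac{P}{9} - \frac{t}{9}$ ($Q{\left(t,P \right)} = 5 - \frac{\left(t + P\right) - 1}{9} = 5 - \frac{\left(P + t\right) - 1}{9} = 5 - \frac{-1 + P + t}{9} = 5 - \left(- \frac{1}{9} + \frac{P}{9} + \frac{t}{9}\right) = \frac{46}{9} - \frac{P}{9} - \frac{t}{9}$)
$\left(- \frac{22}{-40} + 20\right) \left(6 \left(-2\right) - 78\right) \left(-73 + Q{\left(r{\left(-2 \right)},-7 \right)}\right) = \left(- \frac{22}{-40} + 20\right) \left(6 \left(-2\right) - 78\right) \left(-73 - \left(- \frac{53}{9} + \frac{-4 - 2}{9}\right)\right) = \left(\left(-22\right) \left(- \frac{1}{40}\right) + 20\right) \left(-12 - 78\right) \left(-73 + \left(\frac{46}{9} + \frac{7}{9} - - \frac{2}{3}\right)\right) = \left(\frac{11}{20} + 20\right) \left(- 90 \left(-73 + \left(\frac{46}{9} + \frac{7}{9} + \frac{2}{3}\right)\right)\right) = \frac{411 \left(- 90 \left(-73 + \frac{59}{9}\right)\right)}{20} = \frac{411 \left(\left(-90\right) \left(- \frac{598}{9}\right)\right)}{20} = \frac{411}{20} \cdot 5980 = 122889$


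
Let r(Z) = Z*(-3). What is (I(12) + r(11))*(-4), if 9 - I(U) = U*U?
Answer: 672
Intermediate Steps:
r(Z) = -3*Z
I(U) = 9 - U² (I(U) = 9 - U*U = 9 - U²)
(I(12) + r(11))*(-4) = ((9 - 1*12²) - 3*11)*(-4) = ((9 - 1*144) - 33)*(-4) = ((9 - 144) - 33)*(-4) = (-135 - 33)*(-4) = -168*(-4) = 672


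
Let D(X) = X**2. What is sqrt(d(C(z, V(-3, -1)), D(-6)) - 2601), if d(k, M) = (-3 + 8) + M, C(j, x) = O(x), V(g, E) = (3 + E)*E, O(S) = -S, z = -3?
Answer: 16*I*sqrt(10) ≈ 50.596*I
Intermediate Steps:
V(g, E) = E*(3 + E)
C(j, x) = -x
d(k, M) = 5 + M
sqrt(d(C(z, V(-3, -1)), D(-6)) - 2601) = sqrt((5 + (-6)**2) - 2601) = sqrt((5 + 36) - 2601) = sqrt(41 - 2601) = sqrt(-2560) = 16*I*sqrt(10)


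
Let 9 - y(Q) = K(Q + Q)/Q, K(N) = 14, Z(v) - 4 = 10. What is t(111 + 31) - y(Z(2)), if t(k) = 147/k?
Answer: -989/142 ≈ -6.9648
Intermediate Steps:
Z(v) = 14 (Z(v) = 4 + 10 = 14)
y(Q) = 9 - 14/Q
t(111 + 31) - y(Z(2)) = 147/(111 + 31) - (9 - 14/14) = 147/142 - (9 - 14*1/14) = 147*(1/142) - (9 - 1) = 147/142 - 1*8 = 147/142 - 8 = -989/142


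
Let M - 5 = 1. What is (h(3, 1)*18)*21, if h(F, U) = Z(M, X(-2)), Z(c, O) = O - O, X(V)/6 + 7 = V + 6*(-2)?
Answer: 0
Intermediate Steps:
X(V) = -114 + 6*V (X(V) = -42 + 6*(V + 6*(-2)) = -42 + 6*(V - 12) = -42 + 6*(-12 + V) = -42 + (-72 + 6*V) = -114 + 6*V)
M = 6 (M = 5 + 1 = 6)
Z(c, O) = 0
h(F, U) = 0
(h(3, 1)*18)*21 = (0*18)*21 = 0*21 = 0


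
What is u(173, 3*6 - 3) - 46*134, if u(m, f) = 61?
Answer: -6103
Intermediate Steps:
u(173, 3*6 - 3) - 46*134 = 61 - 46*134 = 61 - 6164 = -6103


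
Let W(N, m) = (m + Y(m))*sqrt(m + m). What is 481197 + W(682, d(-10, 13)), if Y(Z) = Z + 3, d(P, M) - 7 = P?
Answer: 481197 - 3*I*sqrt(6) ≈ 4.812e+5 - 7.3485*I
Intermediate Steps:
d(P, M) = 7 + P
Y(Z) = 3 + Z
W(N, m) = sqrt(2)*sqrt(m)*(3 + 2*m) (W(N, m) = (m + (3 + m))*sqrt(m + m) = (3 + 2*m)*sqrt(2*m) = (3 + 2*m)*(sqrt(2)*sqrt(m)) = sqrt(2)*sqrt(m)*(3 + 2*m))
481197 + W(682, d(-10, 13)) = 481197 + sqrt(2)*sqrt(7 - 10)*(3 + 2*(7 - 10)) = 481197 + sqrt(2)*sqrt(-3)*(3 + 2*(-3)) = 481197 + sqrt(2)*(I*sqrt(3))*(3 - 6) = 481197 + sqrt(2)*(I*sqrt(3))*(-3) = 481197 - 3*I*sqrt(6)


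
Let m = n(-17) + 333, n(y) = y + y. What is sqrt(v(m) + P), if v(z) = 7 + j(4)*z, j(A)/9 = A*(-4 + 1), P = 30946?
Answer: I*sqrt(1339) ≈ 36.592*I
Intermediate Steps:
n(y) = 2*y
j(A) = -27*A (j(A) = 9*(A*(-4 + 1)) = 9*(A*(-3)) = 9*(-3*A) = -27*A)
m = 299 (m = 2*(-17) + 333 = -34 + 333 = 299)
v(z) = 7 - 108*z (v(z) = 7 + (-27*4)*z = 7 - 108*z)
sqrt(v(m) + P) = sqrt((7 - 108*299) + 30946) = sqrt((7 - 32292) + 30946) = sqrt(-32285 + 30946) = sqrt(-1339) = I*sqrt(1339)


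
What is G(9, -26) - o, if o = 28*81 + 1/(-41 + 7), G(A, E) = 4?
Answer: -76975/34 ≈ -2264.0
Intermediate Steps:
o = 77111/34 (o = 2268 + 1/(-34) = 2268 - 1/34 = 77111/34 ≈ 2268.0)
G(9, -26) - o = 4 - 1*77111/34 = 4 - 77111/34 = -76975/34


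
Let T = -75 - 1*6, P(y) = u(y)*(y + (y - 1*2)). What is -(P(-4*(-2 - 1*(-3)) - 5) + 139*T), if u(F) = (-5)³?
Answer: 8759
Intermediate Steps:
u(F) = -125
P(y) = 250 - 250*y (P(y) = -125*(y + (y - 1*2)) = -125*(y + (y - 2)) = -125*(y + (-2 + y)) = -125*(-2 + 2*y) = 250 - 250*y)
T = -81 (T = -75 - 6 = -81)
-(P(-4*(-2 - 1*(-3)) - 5) + 139*T) = -((250 - 250*(-4*(-2 - 1*(-3)) - 5)) + 139*(-81)) = -((250 - 250*(-4*(-2 + 3) - 5)) - 11259) = -((250 - 250*(-4*1 - 5)) - 11259) = -((250 - 250*(-4 - 5)) - 11259) = -((250 - 250*(-9)) - 11259) = -((250 + 2250) - 11259) = -(2500 - 11259) = -1*(-8759) = 8759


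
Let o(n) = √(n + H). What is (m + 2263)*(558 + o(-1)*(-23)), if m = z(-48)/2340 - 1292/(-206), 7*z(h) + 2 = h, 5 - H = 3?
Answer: 204828717025/168714 ≈ 1.2141e+6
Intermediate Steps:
H = 2 (H = 5 - 1*3 = 5 - 3 = 2)
o(n) = √(2 + n) (o(n) = √(n + 2) = √(2 + n))
z(h) = -2/7 + h/7
m = 1057633/168714 (m = (-2/7 + (⅐)*(-48))/2340 - 1292/(-206) = (-2/7 - 48/7)*(1/2340) - 1292*(-1/206) = -50/7*1/2340 + 646/103 = -5/1638 + 646/103 = 1057633/168714 ≈ 6.2688)
(m + 2263)*(558 + o(-1)*(-23)) = (1057633/168714 + 2263)*(558 + √(2 - 1)*(-23)) = 382857415*(558 + √1*(-23))/168714 = 382857415*(558 + 1*(-23))/168714 = 382857415*(558 - 23)/168714 = (382857415/168714)*535 = 204828717025/168714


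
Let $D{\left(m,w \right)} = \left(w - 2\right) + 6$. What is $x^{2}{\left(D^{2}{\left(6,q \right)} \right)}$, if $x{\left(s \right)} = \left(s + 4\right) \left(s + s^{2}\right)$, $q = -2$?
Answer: $25600$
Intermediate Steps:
$D{\left(m,w \right)} = 4 + w$ ($D{\left(m,w \right)} = \left(-2 + w\right) + 6 = 4 + w$)
$x{\left(s \right)} = \left(4 + s\right) \left(s + s^{2}\right)$
$x^{2}{\left(D^{2}{\left(6,q \right)} \right)} = \left(\left(4 - 2\right)^{2} \left(4 + \left(\left(4 - 2\right)^{2}\right)^{2} + 5 \left(4 - 2\right)^{2}\right)\right)^{2} = \left(2^{2} \left(4 + \left(2^{2}\right)^{2} + 5 \cdot 2^{2}\right)\right)^{2} = \left(4 \left(4 + 4^{2} + 5 \cdot 4\right)\right)^{2} = \left(4 \left(4 + 16 + 20\right)\right)^{2} = \left(4 \cdot 40\right)^{2} = 160^{2} = 25600$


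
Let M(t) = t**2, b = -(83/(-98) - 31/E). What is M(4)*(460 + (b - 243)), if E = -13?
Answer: 2195992/637 ≈ 3447.4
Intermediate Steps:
b = -1959/1274 (b = -(83/(-98) - 31/(-13)) = -(83*(-1/98) - 31*(-1/13)) = -(-83/98 + 31/13) = -1*1959/1274 = -1959/1274 ≈ -1.5377)
M(4)*(460 + (b - 243)) = 4**2*(460 + (-1959/1274 - 243)) = 16*(460 - 311541/1274) = 16*(274499/1274) = 2195992/637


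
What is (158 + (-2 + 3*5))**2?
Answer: 29241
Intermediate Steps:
(158 + (-2 + 3*5))**2 = (158 + (-2 + 15))**2 = (158 + 13)**2 = 171**2 = 29241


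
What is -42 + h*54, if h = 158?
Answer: 8490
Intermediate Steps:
-42 + h*54 = -42 + 158*54 = -42 + 8532 = 8490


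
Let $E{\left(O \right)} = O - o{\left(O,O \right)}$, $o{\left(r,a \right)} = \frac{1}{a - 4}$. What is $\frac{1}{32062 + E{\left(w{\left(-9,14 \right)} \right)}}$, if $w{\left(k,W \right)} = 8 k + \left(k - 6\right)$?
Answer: $\frac{91}{2909726} \approx 3.1274 \cdot 10^{-5}$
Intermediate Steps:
$o{\left(r,a \right)} = \frac{1}{-4 + a}$
$w{\left(k,W \right)} = -6 + 9 k$ ($w{\left(k,W \right)} = 8 k + \left(-6 + k\right) = -6 + 9 k$)
$E{\left(O \right)} = O - \frac{1}{-4 + O}$
$\frac{1}{32062 + E{\left(w{\left(-9,14 \right)} \right)}} = \frac{1}{32062 + \frac{-1 + \left(-6 + 9 \left(-9\right)\right) \left(-4 + \left(-6 + 9 \left(-9\right)\right)\right)}{-4 + \left(-6 + 9 \left(-9\right)\right)}} = \frac{1}{32062 + \frac{-1 + \left(-6 - 81\right) \left(-4 - 87\right)}{-4 - 87}} = \frac{1}{32062 + \frac{-1 - 87 \left(-4 - 87\right)}{-4 - 87}} = \frac{1}{32062 + \frac{-1 - -7917}{-91}} = \frac{1}{32062 - \frac{-1 + 7917}{91}} = \frac{1}{32062 - \frac{7916}{91}} = \frac{1}{\frac{2909726}{91}} = \frac{91}{2909726}$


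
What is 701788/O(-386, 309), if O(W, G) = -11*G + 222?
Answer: -701788/3177 ≈ -220.90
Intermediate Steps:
O(W, G) = 222 - 11*G
701788/O(-386, 309) = 701788/(222 - 11*309) = 701788/(222 - 3399) = 701788/(-3177) = 701788*(-1/3177) = -701788/3177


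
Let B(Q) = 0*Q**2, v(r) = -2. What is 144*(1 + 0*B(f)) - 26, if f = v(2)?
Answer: 118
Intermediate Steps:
f = -2
B(Q) = 0
144*(1 + 0*B(f)) - 26 = 144*(1 + 0*0) - 26 = 144*(1 + 0) - 26 = 144*1 - 26 = 144 - 26 = 118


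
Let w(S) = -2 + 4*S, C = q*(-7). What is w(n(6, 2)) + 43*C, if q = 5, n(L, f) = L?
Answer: -1483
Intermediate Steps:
C = -35 (C = 5*(-7) = -35)
w(n(6, 2)) + 43*C = (-2 + 4*6) + 43*(-35) = (-2 + 24) - 1505 = 22 - 1505 = -1483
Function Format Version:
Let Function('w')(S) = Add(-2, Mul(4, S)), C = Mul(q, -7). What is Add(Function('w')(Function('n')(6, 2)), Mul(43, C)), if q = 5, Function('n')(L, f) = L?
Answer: -1483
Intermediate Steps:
C = -35 (C = Mul(5, -7) = -35)
Add(Function('w')(Function('n')(6, 2)), Mul(43, C)) = Add(Add(-2, Mul(4, 6)), Mul(43, -35)) = Add(Add(-2, 24), -1505) = Add(22, -1505) = -1483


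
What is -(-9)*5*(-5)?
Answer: -225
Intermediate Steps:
-(-9)*5*(-5) = -9*(-5)*(-5) = 45*(-5) = -225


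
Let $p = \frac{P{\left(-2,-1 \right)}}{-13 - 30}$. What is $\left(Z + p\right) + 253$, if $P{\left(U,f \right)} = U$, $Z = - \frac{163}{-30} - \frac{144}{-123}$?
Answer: $\frac{13732919}{52890} \approx 259.65$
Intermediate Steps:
$Z = \frac{8123}{1230}$ ($Z = \left(-163\right) \left(- \frac{1}{30}\right) - - \frac{48}{41} = \frac{163}{30} + \frac{48}{41} = \frac{8123}{1230} \approx 6.6041$)
$p = \frac{2}{43}$ ($p = \frac{1}{-13 - 30} \left(-2\right) = \frac{1}{-43} \left(-2\right) = \left(- \frac{1}{43}\right) \left(-2\right) = \frac{2}{43} \approx 0.046512$)
$\left(Z + p\right) + 253 = \left(\frac{8123}{1230} + \frac{2}{43}\right) + 253 = \frac{351749}{52890} + 253 = \frac{13732919}{52890}$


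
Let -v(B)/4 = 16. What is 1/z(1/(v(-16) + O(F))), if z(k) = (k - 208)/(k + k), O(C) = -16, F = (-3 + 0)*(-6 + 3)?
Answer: 2/16641 ≈ 0.00012019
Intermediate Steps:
v(B) = -64 (v(B) = -4*16 = -64)
F = 9 (F = -3*(-3) = 9)
z(k) = (-208 + k)/(2*k) (z(k) = (-208 + k)/((2*k)) = (-208 + k)*(1/(2*k)) = (-208 + k)/(2*k))
1/z(1/(v(-16) + O(F))) = 1/((-208 + 1/(-64 - 16))/(2*(1/(-64 - 16)))) = 1/((-208 + 1/(-80))/(2*(1/(-80)))) = 1/((-208 - 1/80)/(2*(-1/80))) = 1/((½)*(-80)*(-16641/80)) = 1/(16641/2) = 2/16641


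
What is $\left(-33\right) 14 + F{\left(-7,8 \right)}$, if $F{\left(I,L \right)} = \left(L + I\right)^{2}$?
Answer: $-461$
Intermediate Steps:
$F{\left(I,L \right)} = \left(I + L\right)^{2}$
$\left(-33\right) 14 + F{\left(-7,8 \right)} = \left(-33\right) 14 + \left(-7 + 8\right)^{2} = -462 + 1^{2} = -462 + 1 = -461$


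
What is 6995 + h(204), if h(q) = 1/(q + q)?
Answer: 2853961/408 ≈ 6995.0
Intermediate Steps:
h(q) = 1/(2*q)
6995 + h(204) = 6995 + (1/2)/204 = 6995 + (1/2)*(1/204) = 6995 + 1/408 = 2853961/408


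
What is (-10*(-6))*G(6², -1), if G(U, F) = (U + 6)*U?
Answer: 90720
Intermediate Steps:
G(U, F) = U*(6 + U) (G(U, F) = (6 + U)*U = U*(6 + U))
(-10*(-6))*G(6², -1) = (-10*(-6))*(6²*(6 + 6²)) = 60*(36*(6 + 36)) = 60*(36*42) = 60*1512 = 90720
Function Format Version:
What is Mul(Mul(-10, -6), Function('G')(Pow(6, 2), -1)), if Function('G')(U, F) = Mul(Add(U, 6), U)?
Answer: 90720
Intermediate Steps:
Function('G')(U, F) = Mul(U, Add(6, U)) (Function('G')(U, F) = Mul(Add(6, U), U) = Mul(U, Add(6, U)))
Mul(Mul(-10, -6), Function('G')(Pow(6, 2), -1)) = Mul(Mul(-10, -6), Mul(Pow(6, 2), Add(6, Pow(6, 2)))) = Mul(60, Mul(36, Add(6, 36))) = Mul(60, Mul(36, 42)) = Mul(60, 1512) = 90720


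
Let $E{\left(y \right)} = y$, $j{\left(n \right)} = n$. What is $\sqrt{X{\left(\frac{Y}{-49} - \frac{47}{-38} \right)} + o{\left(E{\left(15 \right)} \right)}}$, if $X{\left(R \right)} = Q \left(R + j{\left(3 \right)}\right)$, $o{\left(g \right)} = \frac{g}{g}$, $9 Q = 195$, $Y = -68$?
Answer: $\frac{\sqrt{8693526}}{266} \approx 11.085$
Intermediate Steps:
$Q = \frac{65}{3}$ ($Q = \frac{1}{9} \cdot 195 = \frac{65}{3} \approx 21.667$)
$o{\left(g \right)} = 1$
$X{\left(R \right)} = 65 + \frac{65 R}{3}$ ($X{\left(R \right)} = \frac{65 \left(R + 3\right)}{3} = \frac{65 \left(3 + R\right)}{3} = 65 + \frac{65 R}{3}$)
$\sqrt{X{\left(\frac{Y}{-49} - \frac{47}{-38} \right)} + o{\left(E{\left(15 \right)} \right)}} = \sqrt{\left(65 + \frac{65 \left(- \frac{68}{-49} - \frac{47}{-38}\right)}{3}\right) + 1} = \sqrt{\left(65 + \frac{65 \left(\left(-68\right) \left(- \frac{1}{49}\right) - - \frac{47}{38}\right)}{3}\right) + 1} = \sqrt{\left(65 + \frac{65 \left(\frac{68}{49} + \frac{47}{38}\right)}{3}\right) + 1} = \sqrt{\left(65 + \frac{65}{3} \cdot \frac{4887}{1862}\right) + 1} = \sqrt{\left(65 + \frac{105885}{1862}\right) + 1} = \sqrt{\frac{226915}{1862} + 1} = \sqrt{\frac{228777}{1862}} = \frac{\sqrt{8693526}}{266}$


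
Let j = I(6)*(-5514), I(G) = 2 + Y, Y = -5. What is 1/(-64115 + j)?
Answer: -1/47573 ≈ -2.1020e-5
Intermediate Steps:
I(G) = -3 (I(G) = 2 - 5 = -3)
j = 16542 (j = -3*(-5514) = 16542)
1/(-64115 + j) = 1/(-64115 + 16542) = 1/(-47573) = -1/47573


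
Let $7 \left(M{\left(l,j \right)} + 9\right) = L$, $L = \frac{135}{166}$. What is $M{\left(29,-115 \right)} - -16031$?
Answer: $\frac{18617699}{1162} \approx 16022.0$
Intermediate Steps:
$L = \frac{135}{166}$ ($L = 135 \cdot \frac{1}{166} = \frac{135}{166} \approx 0.81325$)
$M{\left(l,j \right)} = - \frac{10323}{1162}$ ($M{\left(l,j \right)} = -9 + \frac{1}{7} \cdot \frac{135}{166} = -9 + \frac{135}{1162} = - \frac{10323}{1162}$)
$M{\left(29,-115 \right)} - -16031 = - \frac{10323}{1162} - -16031 = - \frac{10323}{1162} + 16031 = \frac{18617699}{1162}$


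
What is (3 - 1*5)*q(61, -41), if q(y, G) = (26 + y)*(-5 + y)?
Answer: -9744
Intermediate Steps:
q(y, G) = (-5 + y)*(26 + y)
(3 - 1*5)*q(61, -41) = (3 - 1*5)*(-130 + 61² + 21*61) = (3 - 5)*(-130 + 3721 + 1281) = -2*4872 = -9744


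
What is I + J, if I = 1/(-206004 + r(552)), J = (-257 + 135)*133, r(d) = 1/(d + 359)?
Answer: -3045127628229/187669643 ≈ -16226.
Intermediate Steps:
r(d) = 1/(359 + d)
J = -16226 (J = -122*133 = -16226)
I = -911/187669643 (I = 1/(-206004 + 1/(359 + 552)) = 1/(-206004 + 1/911) = 1/(-187669643/911) = -911/187669643 ≈ -4.8543e-6)
I + J = -911/187669643 - 16226 = -3045127628229/187669643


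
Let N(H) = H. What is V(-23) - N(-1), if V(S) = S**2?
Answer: 530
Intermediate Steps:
V(-23) - N(-1) = (-23)**2 - 1*(-1) = 529 + 1 = 530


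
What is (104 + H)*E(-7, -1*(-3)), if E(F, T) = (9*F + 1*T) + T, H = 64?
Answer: -9576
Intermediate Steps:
E(F, T) = 2*T + 9*F (E(F, T) = (9*F + T) + T = (T + 9*F) + T = 2*T + 9*F)
(104 + H)*E(-7, -1*(-3)) = (104 + 64)*(2*(-1*(-3)) + 9*(-7)) = 168*(2*3 - 63) = 168*(6 - 63) = 168*(-57) = -9576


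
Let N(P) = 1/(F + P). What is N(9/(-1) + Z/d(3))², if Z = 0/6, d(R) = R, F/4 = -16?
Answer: 1/5329 ≈ 0.00018765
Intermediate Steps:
F = -64 (F = 4*(-16) = -64)
Z = 0 (Z = 0*(⅙) = 0)
N(P) = 1/(-64 + P)
N(9/(-1) + Z/d(3))² = (1/(-64 + (9/(-1) + 0/3)))² = (1/(-64 + (9*(-1) + 0*(⅓))))² = (1/(-64 + (-9 + 0)))² = (1/(-64 - 9))² = (1/(-73))² = (-1/73)² = 1/5329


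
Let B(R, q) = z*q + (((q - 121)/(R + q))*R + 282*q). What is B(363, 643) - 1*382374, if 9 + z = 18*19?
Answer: 6669456/503 ≈ 13259.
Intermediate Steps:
z = 333 (z = -9 + 18*19 = -9 + 342 = 333)
B(R, q) = 615*q + R*(-121 + q)/(R + q) (B(R, q) = 333*q + (((q - 121)/(R + q))*R + 282*q) = 333*q + (((-121 + q)/(R + q))*R + 282*q) = 333*q + (R*(-121 + q)/(R + q) + 282*q) = 333*q + (282*q + R*(-121 + q)/(R + q)) = 615*q + R*(-121 + q)/(R + q))
B(363, 643) - 1*382374 = (-121*363 + 615*643² + 616*363*643)/(363 + 643) - 1*382374 = (-43923 + 615*413449 + 143779944)/1006 - 382374 = (-43923 + 254271135 + 143779944)/1006 - 382374 = (1/1006)*398007156 - 382374 = 199003578/503 - 382374 = 6669456/503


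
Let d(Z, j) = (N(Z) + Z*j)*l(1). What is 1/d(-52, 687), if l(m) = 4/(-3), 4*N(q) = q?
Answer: 3/142948 ≈ 2.0987e-5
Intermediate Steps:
N(q) = q/4
l(m) = -4/3 (l(m) = 4*(-⅓) = -4/3)
d(Z, j) = -Z/3 - 4*Z*j/3 (d(Z, j) = (Z/4 + Z*j)*(-4/3) = -Z/3 - 4*Z*j/3)
1/d(-52, 687) = 1/((⅓)*(-52)*(-1 - 4*687)) = 1/((⅓)*(-52)*(-1 - 2748)) = 1/((⅓)*(-52)*(-2749)) = 1/(142948/3) = 3/142948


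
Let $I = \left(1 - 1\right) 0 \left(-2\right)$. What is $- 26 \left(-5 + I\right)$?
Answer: $130$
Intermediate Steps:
$I = 0$ ($I = \left(1 - 1\right) 0 \left(-2\right) = 0 \cdot 0 \left(-2\right) = 0 \left(-2\right) = 0$)
$- 26 \left(-5 + I\right) = - 26 \left(-5 + 0\right) = \left(-26\right) \left(-5\right) = 130$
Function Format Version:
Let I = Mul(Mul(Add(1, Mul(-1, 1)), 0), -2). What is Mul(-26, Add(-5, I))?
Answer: 130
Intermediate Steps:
I = 0 (I = Mul(Mul(Add(1, -1), 0), -2) = Mul(Mul(0, 0), -2) = Mul(0, -2) = 0)
Mul(-26, Add(-5, I)) = Mul(-26, Add(-5, 0)) = Mul(-26, -5) = 130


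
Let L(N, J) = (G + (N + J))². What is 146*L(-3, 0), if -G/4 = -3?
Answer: 11826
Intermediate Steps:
G = 12 (G = -4*(-3) = 12)
L(N, J) = (12 + J + N)² (L(N, J) = (12 + (N + J))² = (12 + (J + N))² = (12 + J + N)²)
146*L(-3, 0) = 146*(12 + 0 - 3)² = 146*9² = 146*81 = 11826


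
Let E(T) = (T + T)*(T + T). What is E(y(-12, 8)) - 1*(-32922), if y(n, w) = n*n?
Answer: 115866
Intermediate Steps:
y(n, w) = n²
E(T) = 4*T² (E(T) = (2*T)*(2*T) = 4*T²)
E(y(-12, 8)) - 1*(-32922) = 4*((-12)²)² - 1*(-32922) = 4*144² + 32922 = 4*20736 + 32922 = 82944 + 32922 = 115866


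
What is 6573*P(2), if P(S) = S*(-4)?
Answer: -52584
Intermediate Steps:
P(S) = -4*S
6573*P(2) = 6573*(-4*2) = 6573*(-8) = -52584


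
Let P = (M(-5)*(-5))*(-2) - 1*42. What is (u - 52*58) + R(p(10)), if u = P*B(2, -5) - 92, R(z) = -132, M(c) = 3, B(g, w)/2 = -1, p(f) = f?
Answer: -3216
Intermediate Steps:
B(g, w) = -2 (B(g, w) = 2*(-1) = -2)
P = -12 (P = (3*(-5))*(-2) - 1*42 = -15*(-2) - 42 = 30 - 42 = -12)
u = -68 (u = -12*(-2) - 92 = 24 - 92 = -68)
(u - 52*58) + R(p(10)) = (-68 - 52*58) - 132 = (-68 - 3016) - 132 = -3084 - 132 = -3216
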